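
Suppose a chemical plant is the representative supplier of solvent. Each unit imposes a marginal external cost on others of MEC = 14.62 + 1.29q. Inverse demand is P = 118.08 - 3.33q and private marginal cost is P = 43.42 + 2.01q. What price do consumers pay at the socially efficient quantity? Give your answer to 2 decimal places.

Social marginal cost = private MC + MEC = 58.04 + 3.30q.
Set SMC = demand: 58.04 + 3.30q = 118.08 - 3.33q → q* = 9.0558.
Consumer price on the demand curve at q*: 118.08 − 3.33×9.0558 = 87.9242.

P = 87.92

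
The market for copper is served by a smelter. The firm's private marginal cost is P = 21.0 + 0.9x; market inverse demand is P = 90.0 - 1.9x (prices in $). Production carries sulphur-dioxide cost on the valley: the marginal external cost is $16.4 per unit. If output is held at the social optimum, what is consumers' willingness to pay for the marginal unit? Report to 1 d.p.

Social marginal cost = private MC + MEC = 37.4 + 0.9x.
Set SMC = demand: 37.4 + 0.9x = 90.0 - 1.9x → x* = 18.7857.
Consumer price on the demand curve at x*: 90.0 − 1.9×18.7857 = 54.3072.

P = $54.3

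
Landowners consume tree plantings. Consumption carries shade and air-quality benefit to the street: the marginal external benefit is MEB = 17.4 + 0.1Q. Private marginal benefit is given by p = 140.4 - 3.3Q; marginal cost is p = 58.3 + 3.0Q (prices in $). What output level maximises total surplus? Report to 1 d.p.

Social marginal benefit = demand + MEB = 157.8 - 3.2Q.
Set SMB = MC: 157.8 - 3.2Q = 58.3 + 3.0Q → Q* = 16.0484.

Q* = 16.0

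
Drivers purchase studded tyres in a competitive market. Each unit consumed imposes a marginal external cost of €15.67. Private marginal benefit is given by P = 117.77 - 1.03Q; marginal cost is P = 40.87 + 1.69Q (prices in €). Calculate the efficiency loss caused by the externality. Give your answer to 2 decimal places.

Market equilibrium (private): 40.87 + 1.69Q = 117.77 - 1.03Q → Q_m = 28.2721.
Social marginal benefit = demand − MEC = 102.10 - 1.03Q.
Set SMB = MC: 102.10 - 1.03Q = 40.87 + 1.69Q → Q* = 22.5110.
The loss is the area between SMB and MC from Q* to Q_m; with linear curves that's a triangle of height MEC(Q_m).
DWL = ½ × 5.7611 × 15.6700 = 45.1382.

DWL = €45.14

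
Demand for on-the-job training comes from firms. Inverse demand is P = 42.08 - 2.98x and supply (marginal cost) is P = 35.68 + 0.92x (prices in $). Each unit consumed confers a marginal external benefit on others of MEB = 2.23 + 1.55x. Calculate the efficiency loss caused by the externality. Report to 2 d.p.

Market equilibrium (private): 35.68 + 0.92x = 42.08 - 2.98x → x_m = 1.6410.
Social marginal benefit = demand + MEB = 44.31 - 1.43x.
Set SMB = MC: 44.31 - 1.43x = 35.68 + 0.92x → x* = 3.6723.
Height of the DWL triangle at x_m is SMB(x_m) − MC(x_m) = MEB(x_m) = 4.7736.
DWL = ½ × 2.0313 × 4.7736 = 4.8483.

DWL = $4.85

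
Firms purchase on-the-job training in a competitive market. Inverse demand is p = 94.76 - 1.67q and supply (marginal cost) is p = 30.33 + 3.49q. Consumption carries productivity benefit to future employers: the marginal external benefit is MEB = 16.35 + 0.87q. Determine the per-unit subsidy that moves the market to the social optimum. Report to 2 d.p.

Social marginal benefit = demand + MEB = 111.11 - 0.80q.
Set SMB = MC: 111.11 - 0.80q = 30.33 + 3.49q → q* = 18.8298.
The Pigouvian subsidy equals MEB at q*: 16.35 + 0.87×18.8298 = 32.7319.

subsidy = 32.73 per unit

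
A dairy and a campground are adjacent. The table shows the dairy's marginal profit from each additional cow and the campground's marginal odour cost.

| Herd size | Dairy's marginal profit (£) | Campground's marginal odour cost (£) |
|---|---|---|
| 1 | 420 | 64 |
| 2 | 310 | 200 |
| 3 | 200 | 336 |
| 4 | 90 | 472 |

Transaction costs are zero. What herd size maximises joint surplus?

Bargaining reaches the level where marginal profit last exceeds marginal odour cost.
That holds through level 2 (310 ≥ 200) but not at 3 (200 < 336).

2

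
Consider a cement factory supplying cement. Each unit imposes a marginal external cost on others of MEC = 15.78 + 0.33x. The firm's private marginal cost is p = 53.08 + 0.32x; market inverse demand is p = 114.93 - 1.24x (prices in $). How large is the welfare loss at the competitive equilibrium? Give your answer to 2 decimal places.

DWL = $220.40

Market equilibrium (private): 53.08 + 0.32x = 114.93 - 1.24x → x_m = 39.6474.
Social marginal cost = private MC + MEC = 68.86 + 0.65x.
Set SMC = demand: 68.86 + 0.65x = 114.93 - 1.24x → x* = 24.3757.
Height of the DWL triangle at x_m is SMC(x_m) − demand(x_m) = MEC(x_m) = 28.8637.
DWL = ½ × 15.2717 × 28.8637 = 220.3989.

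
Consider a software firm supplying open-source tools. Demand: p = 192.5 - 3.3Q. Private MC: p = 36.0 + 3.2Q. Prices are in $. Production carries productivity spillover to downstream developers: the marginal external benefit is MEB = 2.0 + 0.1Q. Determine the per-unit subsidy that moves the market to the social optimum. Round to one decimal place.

Social marginal cost = private MC − MEB = 34.0 + 3.1Q.
Set SMC = demand: 34.0 + 3.1Q = 192.5 - 3.3Q → Q* = 24.7656.
The Pigouvian subsidy equals MEB at Q*: 2.0 + 0.1×24.7656 = 4.4766.

subsidy = $4.5 per unit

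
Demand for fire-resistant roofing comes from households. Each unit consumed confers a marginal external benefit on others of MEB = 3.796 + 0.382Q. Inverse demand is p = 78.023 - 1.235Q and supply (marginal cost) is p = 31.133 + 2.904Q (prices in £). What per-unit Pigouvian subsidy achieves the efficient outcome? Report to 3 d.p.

Social marginal benefit = demand + MEB = 81.819 - 0.853Q.
Set SMB = MC: 81.819 - 0.853Q = 31.133 + 2.904Q → Q* = 13.4911.
The Pigouvian subsidy equals MEB at Q*: 3.796 + 0.382×13.4911 = 8.9496.

subsidy = £8.950 per unit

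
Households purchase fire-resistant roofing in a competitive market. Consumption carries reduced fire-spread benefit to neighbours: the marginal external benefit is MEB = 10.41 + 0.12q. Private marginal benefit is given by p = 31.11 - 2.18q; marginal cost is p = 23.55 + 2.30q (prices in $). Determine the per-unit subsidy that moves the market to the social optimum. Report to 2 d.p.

subsidy = $10.90 per unit

Social marginal benefit = demand + MEB = 41.52 - 2.06q.
Set SMB = MC: 41.52 - 2.06q = 23.55 + 2.30q → q* = 4.1216.
The Pigouvian subsidy equals MEB at q*: 10.41 + 0.12×4.1216 = 10.9046.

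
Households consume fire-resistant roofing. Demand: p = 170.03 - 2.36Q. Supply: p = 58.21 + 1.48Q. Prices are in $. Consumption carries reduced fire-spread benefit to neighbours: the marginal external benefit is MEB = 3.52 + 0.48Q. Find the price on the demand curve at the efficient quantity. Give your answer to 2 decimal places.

P = $89.02

Social marginal benefit = demand + MEB = 173.55 - 1.88Q.
Set SMB = MC: 173.55 - 1.88Q = 58.21 + 1.48Q → Q* = 34.3274.
Consumer price on the demand curve at Q*: 170.03 − 2.36×34.3274 = 89.0173.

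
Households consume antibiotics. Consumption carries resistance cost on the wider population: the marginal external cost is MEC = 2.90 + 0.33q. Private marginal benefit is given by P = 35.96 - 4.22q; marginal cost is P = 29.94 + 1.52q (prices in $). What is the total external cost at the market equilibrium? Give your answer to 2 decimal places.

Market equilibrium (private): 29.94 + 1.52q = 35.96 - 4.22q → q_m = 1.0488.
Total external cost = ∫₀^{q_m} (2.90 + 0.33q) dq = 2.90×1.0488 + ½×0.33×1.0488² = 3.2230.

$3.22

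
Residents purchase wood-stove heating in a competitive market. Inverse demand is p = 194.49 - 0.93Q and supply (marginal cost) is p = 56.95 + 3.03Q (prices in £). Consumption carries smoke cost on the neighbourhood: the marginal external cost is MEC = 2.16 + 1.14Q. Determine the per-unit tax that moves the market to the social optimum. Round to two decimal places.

Social marginal benefit = demand − MEC = 192.33 - 2.07Q.
Set SMB = MC: 192.33 - 2.07Q = 56.95 + 3.03Q → Q* = 26.5451.
The Pigouvian tax equals MEC at Q*: 2.16 + 1.14×26.5451 = 32.4214.

tax = £32.42 per unit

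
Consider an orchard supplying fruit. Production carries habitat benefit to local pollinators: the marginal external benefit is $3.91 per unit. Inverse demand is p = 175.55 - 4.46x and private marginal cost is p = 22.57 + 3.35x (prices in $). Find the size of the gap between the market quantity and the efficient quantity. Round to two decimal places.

0.50 units

Market equilibrium (private): 22.57 + 3.35x = 175.55 - 4.46x → x_m = 19.5877.
Social marginal cost = private MC − MEB = 18.66 + 3.35x.
Set SMC = demand: 18.66 + 3.35x = 175.55 - 4.46x → x* = 20.0883.
Gap = |19.5877 − 20.0883| = 0.5006.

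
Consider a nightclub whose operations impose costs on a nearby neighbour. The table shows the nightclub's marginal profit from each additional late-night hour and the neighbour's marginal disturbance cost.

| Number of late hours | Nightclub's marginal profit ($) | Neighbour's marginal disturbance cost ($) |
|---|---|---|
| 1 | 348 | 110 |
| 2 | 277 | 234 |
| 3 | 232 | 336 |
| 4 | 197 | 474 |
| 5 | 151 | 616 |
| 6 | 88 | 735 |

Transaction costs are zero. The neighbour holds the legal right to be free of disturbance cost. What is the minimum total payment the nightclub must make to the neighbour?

Efficient level: marginal profit ≥ marginal disturbance cost through level 2, so k* = 2.
With the neighbour holding the right, the nightclub must at least compensate total damage at k*: 110 + 234 = 344.

$344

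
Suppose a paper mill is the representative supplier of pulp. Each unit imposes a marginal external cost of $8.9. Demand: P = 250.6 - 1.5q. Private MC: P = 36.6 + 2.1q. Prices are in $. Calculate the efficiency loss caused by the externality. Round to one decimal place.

Market equilibrium (private): 36.6 + 2.1q = 250.6 - 1.5q → q_m = 59.4444.
Social marginal cost = private MC + MEC = 45.5 + 2.1q.
Set SMC = demand: 45.5 + 2.1q = 250.6 - 1.5q → q* = 56.9722.
Between q* and q_m the wedge SMC − demand runs linearly from 0 to MEC(q_m), so the loss is a triangle.
DWL = ½ × 2.4722 × 8.9000 = 11.0013.

DWL = $11.0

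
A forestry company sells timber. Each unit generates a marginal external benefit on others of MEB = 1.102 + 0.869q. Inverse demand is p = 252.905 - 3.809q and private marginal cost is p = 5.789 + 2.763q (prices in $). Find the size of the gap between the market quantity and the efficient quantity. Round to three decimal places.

Market equilibrium (private): 5.789 + 2.763q = 252.905 - 3.809q → q_m = 37.6013.
Social marginal cost = private MC − MEB = 4.687 + 1.894q.
Set SMC = demand: 4.687 + 1.894q = 252.905 - 3.809q → q* = 43.5241.
Gap = |37.6013 − 43.5241| = 5.9228.

5.923 units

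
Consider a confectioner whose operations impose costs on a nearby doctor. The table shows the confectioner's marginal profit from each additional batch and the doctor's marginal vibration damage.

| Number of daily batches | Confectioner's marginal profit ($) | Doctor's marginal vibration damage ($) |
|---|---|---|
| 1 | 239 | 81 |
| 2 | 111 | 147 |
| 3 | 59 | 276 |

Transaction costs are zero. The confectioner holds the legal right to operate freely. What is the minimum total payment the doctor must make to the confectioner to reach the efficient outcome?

$170

Left alone the confectioner would choose level 3 (marginal profit stays positive).
Efficient level: k* = 1 (marginal profit ≥ marginal vibration damage through 1).
The doctor must at least cover the confectioner's forgone profit from cutting 3→1: 111 + 59 = 170.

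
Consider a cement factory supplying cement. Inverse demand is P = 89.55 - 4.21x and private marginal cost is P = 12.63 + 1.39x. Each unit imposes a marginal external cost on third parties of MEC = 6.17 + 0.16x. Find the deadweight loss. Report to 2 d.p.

Market equilibrium (private): 12.63 + 1.39x = 89.55 - 4.21x → x_m = 13.7357.
Social marginal cost = private MC + MEC = 18.80 + 1.55x.
Set SMC = demand: 18.80 + 1.55x = 89.55 - 4.21x → x* = 12.2830.
The loss is the area between SMC and demand from x* to x_m; with linear curves that's a triangle of height MEC(x_m).
DWL = ½ × 1.4527 × 8.3677 = 6.0779.

DWL = 6.08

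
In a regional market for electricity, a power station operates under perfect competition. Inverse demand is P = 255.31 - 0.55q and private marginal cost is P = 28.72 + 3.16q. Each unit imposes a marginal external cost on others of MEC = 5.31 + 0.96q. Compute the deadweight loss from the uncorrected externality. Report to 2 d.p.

Market equilibrium (private): 28.72 + 3.16q = 255.31 - 0.55q → q_m = 61.0755.
Social marginal cost = private MC + MEC = 34.03 + 4.12q.
Set SMC = demand: 34.03 + 4.12q = 255.31 - 0.55q → q* = 47.3833.
The loss is the area between SMC and demand from q* to q_m; with linear curves that's a triangle of height MEC(q_m).
DWL = ½ × 13.6922 × 63.9425 = 437.7567.

DWL = 437.76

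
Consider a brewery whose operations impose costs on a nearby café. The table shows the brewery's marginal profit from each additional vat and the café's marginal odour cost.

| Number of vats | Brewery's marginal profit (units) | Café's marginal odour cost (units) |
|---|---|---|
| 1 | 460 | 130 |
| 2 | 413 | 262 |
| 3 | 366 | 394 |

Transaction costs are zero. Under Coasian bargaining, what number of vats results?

Bargaining reaches the level where marginal profit last exceeds marginal odour cost.
That holds through level 2 (413 ≥ 262) but not at 3 (366 < 394).

2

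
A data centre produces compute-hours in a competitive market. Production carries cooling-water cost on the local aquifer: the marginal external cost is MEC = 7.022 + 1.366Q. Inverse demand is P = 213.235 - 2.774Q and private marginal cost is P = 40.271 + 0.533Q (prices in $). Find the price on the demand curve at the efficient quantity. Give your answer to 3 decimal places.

Social marginal cost = private MC + MEC = 47.293 + 1.899Q.
Set SMC = demand: 47.293 + 1.899Q = 213.235 - 2.774Q → Q* = 35.5108.
Consumer price on the demand curve at Q*: 213.235 − 2.774×35.5108 = 114.7280.

P = $114.728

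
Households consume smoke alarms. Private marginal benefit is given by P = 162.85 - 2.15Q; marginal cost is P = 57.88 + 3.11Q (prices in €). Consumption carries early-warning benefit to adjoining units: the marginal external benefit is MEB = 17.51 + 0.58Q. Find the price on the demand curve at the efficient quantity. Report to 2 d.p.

Social marginal benefit = demand + MEB = 180.36 - 1.57Q.
Set SMB = MC: 180.36 - 1.57Q = 57.88 + 3.11Q → Q* = 26.1709.
Consumer price on the demand curve at Q*: 162.85 − 2.15×26.1709 = 106.5826.

P = €106.58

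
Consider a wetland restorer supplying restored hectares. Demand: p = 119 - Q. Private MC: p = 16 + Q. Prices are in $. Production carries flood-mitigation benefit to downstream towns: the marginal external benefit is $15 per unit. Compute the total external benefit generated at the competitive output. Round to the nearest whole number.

Market equilibrium (private): 16 + Q = 119 - Q → Q_m = 51.5000.
Total external benefit = MEB × Q_m = 15 × 51.5000 = 772.5000.

$773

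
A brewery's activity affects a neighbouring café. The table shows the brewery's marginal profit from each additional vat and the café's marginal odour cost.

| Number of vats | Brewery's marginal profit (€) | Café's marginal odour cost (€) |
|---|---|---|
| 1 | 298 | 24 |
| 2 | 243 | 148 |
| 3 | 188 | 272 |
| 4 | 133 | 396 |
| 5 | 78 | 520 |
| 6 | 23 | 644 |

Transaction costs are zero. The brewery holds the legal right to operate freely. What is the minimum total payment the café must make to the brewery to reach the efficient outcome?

Left alone the brewery would choose level 6 (marginal profit stays positive).
Efficient level: k* = 2 (marginal profit ≥ marginal odour cost through 2).
The café must at least cover the brewery's forgone profit from cutting 6→2: 188 + 133 + 78 + 23 = 422.

€422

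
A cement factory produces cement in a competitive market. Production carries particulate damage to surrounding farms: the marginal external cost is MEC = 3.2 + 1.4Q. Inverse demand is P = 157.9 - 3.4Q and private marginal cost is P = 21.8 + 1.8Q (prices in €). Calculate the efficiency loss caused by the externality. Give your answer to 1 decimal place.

DWL = €120.3

Market equilibrium (private): 21.8 + 1.8Q = 157.9 - 3.4Q → Q_m = 26.1731.
Social marginal cost = private MC + MEC = 25.0 + 3.2Q.
Set SMC = demand: 25.0 + 3.2Q = 157.9 - 3.4Q → Q* = 20.1364.
The welfare-loss triangle has base |Q_m − Q*| and height MEC(Q_m) (the vertical gap between SMC and demand is zero at Q* and MEC at Q_m).
DWL = ½ × 6.0367 × 39.8423 = 120.2580.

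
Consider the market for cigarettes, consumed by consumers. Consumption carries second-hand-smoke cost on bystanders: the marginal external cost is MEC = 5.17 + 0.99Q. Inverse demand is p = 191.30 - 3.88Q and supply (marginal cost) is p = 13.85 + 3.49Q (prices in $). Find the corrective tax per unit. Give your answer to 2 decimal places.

Social marginal benefit = demand − MEC = 186.13 - 4.87Q.
Set SMB = MC: 186.13 - 4.87Q = 13.85 + 3.49Q → Q* = 20.6077.
The Pigouvian tax equals MEC at Q*: 5.17 + 0.99×20.6077 = 25.5716.

tax = $25.57 per unit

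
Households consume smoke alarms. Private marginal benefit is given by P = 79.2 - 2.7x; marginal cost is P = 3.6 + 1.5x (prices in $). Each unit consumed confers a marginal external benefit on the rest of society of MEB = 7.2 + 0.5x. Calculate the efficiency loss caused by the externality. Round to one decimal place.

DWL = $35.5

Market equilibrium (private): 3.6 + 1.5x = 79.2 - 2.7x → x_m = 18.0000.
Social marginal benefit = demand + MEB = 86.4 - 2.2x.
Set SMB = MC: 86.4 - 2.2x = 3.6 + 1.5x → x* = 22.3784.
Height of the DWL triangle at x_m is SMB(x_m) − MC(x_m) = MEB(x_m) = 16.2000.
DWL = ½ × 4.3784 × 16.2000 = 35.4650.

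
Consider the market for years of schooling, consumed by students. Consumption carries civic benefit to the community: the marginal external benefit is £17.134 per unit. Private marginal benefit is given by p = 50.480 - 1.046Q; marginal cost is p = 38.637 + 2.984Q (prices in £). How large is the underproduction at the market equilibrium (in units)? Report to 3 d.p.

4.252 units

Market equilibrium (private): 38.637 + 2.984Q = 50.480 - 1.046Q → Q_m = 2.9387.
Social marginal benefit = demand + MEB = 67.614 - 1.046Q.
Set SMB = MC: 67.614 - 1.046Q = 38.637 + 2.984Q → Q* = 7.1903.
Gap = |2.9387 − 7.1903| = 4.2516.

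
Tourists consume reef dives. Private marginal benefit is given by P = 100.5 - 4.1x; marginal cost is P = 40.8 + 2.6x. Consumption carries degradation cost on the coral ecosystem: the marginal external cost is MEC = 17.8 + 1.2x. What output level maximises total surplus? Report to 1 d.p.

Social marginal benefit = demand − MEC = 82.7 - 5.3x.
Set SMB = MC: 82.7 - 5.3x = 40.8 + 2.6x → x* = 5.3038.

x* = 5.3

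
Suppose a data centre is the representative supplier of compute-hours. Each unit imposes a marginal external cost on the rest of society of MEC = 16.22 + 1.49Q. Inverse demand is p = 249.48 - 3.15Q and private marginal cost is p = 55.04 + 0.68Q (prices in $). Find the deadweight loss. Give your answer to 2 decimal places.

Market equilibrium (private): 55.04 + 0.68Q = 249.48 - 3.15Q → Q_m = 50.7676.
Social marginal cost = private MC + MEC = 71.26 + 2.17Q.
Set SMC = demand: 71.26 + 2.17Q = 249.48 - 3.15Q → Q* = 33.5000.
The loss is the area between SMC and demand from Q* to Q_m; with linear curves that's a triangle of height MEC(Q_m).
DWL = ½ × 17.2676 × 91.8638 = 793.1337.

DWL = $793.13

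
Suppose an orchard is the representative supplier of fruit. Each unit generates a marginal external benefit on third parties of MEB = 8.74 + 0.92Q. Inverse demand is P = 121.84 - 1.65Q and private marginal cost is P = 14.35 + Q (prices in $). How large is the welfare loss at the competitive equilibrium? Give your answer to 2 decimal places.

Market equilibrium (private): 14.35 + Q = 121.84 - 1.65Q → Q_m = 40.5623.
Social marginal cost = private MC − MEB = 5.61 + 0.08Q.
Set SMC = demand: 5.61 + 0.08Q = 121.84 - 1.65Q → Q* = 67.1850.
The loss is the area between SMC and demand from Q* to Q_m; with linear curves that's a triangle of height MEB(Q_m).
DWL = ½ × 26.6227 × 46.0573 = 613.0848.

DWL = $613.08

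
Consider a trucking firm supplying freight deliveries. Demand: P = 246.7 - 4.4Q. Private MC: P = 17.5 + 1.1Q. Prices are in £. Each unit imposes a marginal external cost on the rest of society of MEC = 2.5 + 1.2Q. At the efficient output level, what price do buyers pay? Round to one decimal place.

Social marginal cost = private MC + MEC = 20.0 + 2.3Q.
Set SMC = demand: 20.0 + 2.3Q = 246.7 - 4.4Q → Q* = 33.8358.
Consumer price on the demand curve at Q*: 246.7 − 4.4×33.8358 = 97.8225.

P = £97.8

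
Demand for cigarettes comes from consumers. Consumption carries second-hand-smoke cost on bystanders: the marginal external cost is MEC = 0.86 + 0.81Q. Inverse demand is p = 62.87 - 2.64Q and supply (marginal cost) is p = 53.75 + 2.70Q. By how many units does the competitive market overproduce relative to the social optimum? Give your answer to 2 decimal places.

Market equilibrium (private): 53.75 + 2.70Q = 62.87 - 2.64Q → Q_m = 1.7079.
Social marginal benefit = demand − MEC = 62.01 - 3.45Q.
Set SMB = MC: 62.01 - 3.45Q = 53.75 + 2.70Q → Q* = 1.3431.
Gap = |1.7079 − 1.3431| = 0.3648.

0.36 units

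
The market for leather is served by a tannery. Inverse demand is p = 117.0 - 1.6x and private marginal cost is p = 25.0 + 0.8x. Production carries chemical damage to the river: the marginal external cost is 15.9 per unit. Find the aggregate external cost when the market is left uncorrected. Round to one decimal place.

609.5

Market equilibrium (private): 25.0 + 0.8x = 117.0 - 1.6x → x_m = 38.3333.
Total external cost = MEC × x_m = 15.9 × 38.3333 = 609.4995.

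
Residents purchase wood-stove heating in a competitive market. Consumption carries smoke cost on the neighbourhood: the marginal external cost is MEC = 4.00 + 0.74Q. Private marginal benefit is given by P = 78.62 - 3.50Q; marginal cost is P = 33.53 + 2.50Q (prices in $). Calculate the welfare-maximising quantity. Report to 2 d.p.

Social marginal benefit = demand − MEC = 74.62 - 4.24Q.
Set SMB = MC: 74.62 - 4.24Q = 33.53 + 2.50Q → Q* = 6.0964.

Q* = 6.10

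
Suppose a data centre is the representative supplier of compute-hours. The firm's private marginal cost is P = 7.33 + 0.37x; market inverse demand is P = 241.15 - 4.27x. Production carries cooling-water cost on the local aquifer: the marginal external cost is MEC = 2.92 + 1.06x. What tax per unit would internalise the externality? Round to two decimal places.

Social marginal cost = private MC + MEC = 10.25 + 1.43x.
Set SMC = demand: 10.25 + 1.43x = 241.15 - 4.27x → x* = 40.5088.
The Pigouvian tax equals MEC at x*: 2.92 + 1.06×40.5088 = 45.8593.

tax = 45.86 per unit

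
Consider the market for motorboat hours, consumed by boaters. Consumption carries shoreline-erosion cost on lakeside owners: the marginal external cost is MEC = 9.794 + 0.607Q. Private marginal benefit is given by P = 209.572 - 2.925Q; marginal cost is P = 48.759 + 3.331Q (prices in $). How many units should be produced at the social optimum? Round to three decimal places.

Social marginal benefit = demand − MEC = 199.778 - 3.532Q.
Set SMB = MC: 199.778 - 3.532Q = 48.759 + 3.331Q → Q* = 22.0048.

Q* = 22.005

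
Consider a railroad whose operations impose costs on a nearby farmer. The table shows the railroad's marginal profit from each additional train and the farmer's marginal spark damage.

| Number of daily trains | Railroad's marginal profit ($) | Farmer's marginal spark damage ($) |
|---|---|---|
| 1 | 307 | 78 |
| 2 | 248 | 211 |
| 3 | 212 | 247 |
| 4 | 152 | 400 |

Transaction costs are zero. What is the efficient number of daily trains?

2

Bargaining reaches the level where marginal profit last exceeds marginal spark damage.
That holds through level 2 (248 ≥ 211) but not at 3 (212 < 247).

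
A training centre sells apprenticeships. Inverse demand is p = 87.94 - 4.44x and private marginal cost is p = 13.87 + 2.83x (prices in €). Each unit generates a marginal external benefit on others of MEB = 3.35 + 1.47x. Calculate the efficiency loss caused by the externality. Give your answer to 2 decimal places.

Market equilibrium (private): 13.87 + 2.83x = 87.94 - 4.44x → x_m = 10.1884.
Social marginal cost = private MC − MEB = 10.52 + 1.36x.
Set SMC = demand: 10.52 + 1.36x = 87.94 - 4.44x → x* = 13.3483.
Between x* and x_m the wedge demand − SMC runs linearly from 0 to MEB(x_m), so the loss is a triangle.
DWL = ½ × 3.1599 × 18.3270 = 28.9557.

DWL = €28.96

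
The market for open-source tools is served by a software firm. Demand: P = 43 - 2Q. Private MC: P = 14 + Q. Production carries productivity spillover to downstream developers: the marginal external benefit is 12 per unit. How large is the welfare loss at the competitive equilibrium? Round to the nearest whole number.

DWL = 24

Market equilibrium (private): 14 + Q = 43 - 2Q → Q_m = 9.6667.
Social marginal cost = private MC − MEB = 2 + Q.
Set SMC = demand: 2 + Q = 43 - 2Q → Q* = 13.6667.
The loss is the area between SMC and demand from Q* to Q_m; with linear curves that's a triangle of height MEB(Q_m).
DWL = ½ × 4.0000 × 12.0000 = 24.0000.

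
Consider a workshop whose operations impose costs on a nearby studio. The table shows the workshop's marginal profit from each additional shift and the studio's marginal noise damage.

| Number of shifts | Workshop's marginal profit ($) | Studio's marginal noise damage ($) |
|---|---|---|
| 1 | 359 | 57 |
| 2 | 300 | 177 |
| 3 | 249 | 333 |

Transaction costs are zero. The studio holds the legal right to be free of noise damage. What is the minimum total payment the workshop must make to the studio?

$234

Efficient level: marginal profit ≥ marginal noise damage through level 2, so k* = 2.
With the studio holding the right, the workshop must at least compensate total damage at k*: 57 + 177 = 234.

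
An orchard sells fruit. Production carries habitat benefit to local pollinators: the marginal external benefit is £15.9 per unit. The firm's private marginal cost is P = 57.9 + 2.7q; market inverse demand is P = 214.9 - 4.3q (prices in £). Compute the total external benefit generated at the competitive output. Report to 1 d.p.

£356.6

Market equilibrium (private): 57.9 + 2.7q = 214.9 - 4.3q → q_m = 22.4286.
Total external benefit = MEB × q_m = 15.9 × 22.4286 = 356.6147.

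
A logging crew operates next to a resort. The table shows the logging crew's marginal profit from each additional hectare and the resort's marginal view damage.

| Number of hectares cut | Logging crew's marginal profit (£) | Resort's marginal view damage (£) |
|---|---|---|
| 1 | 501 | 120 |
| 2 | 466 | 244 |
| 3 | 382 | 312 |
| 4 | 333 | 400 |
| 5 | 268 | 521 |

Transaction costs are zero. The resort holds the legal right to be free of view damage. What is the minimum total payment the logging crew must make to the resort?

£676

Efficient level: marginal profit ≥ marginal view damage through level 3, so k* = 3.
With the resort holding the right, the logging crew must at least compensate total damage at k*: 120 + 244 + 312 = 676.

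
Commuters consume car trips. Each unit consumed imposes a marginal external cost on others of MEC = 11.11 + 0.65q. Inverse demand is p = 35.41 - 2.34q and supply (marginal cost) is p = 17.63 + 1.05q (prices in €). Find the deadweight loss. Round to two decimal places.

Market equilibrium (private): 17.63 + 1.05q = 35.41 - 2.34q → q_m = 5.2448.
Social marginal benefit = demand − MEC = 24.30 - 2.99q.
Set SMB = MC: 24.30 - 2.99q = 17.63 + 1.05q → q* = 1.6510.
The welfare-loss triangle has base |q_m − q*| and height MEC(q_m) (the vertical gap between SMB and MC is zero at q* and MEC at q_m).
DWL = ½ × 3.5938 × 14.5191 = 26.0894.

DWL = €26.09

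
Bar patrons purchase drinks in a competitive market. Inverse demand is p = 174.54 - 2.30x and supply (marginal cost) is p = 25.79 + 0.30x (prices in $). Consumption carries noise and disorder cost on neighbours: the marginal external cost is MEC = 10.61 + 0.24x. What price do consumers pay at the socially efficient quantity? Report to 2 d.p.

P = $62.67

Social marginal benefit = demand − MEC = 163.93 - 2.54x.
Set SMB = MC: 163.93 - 2.54x = 25.79 + 0.30x → x* = 48.6408.
Consumer price on the demand curve at x*: 174.54 − 2.30×48.6408 = 62.6662.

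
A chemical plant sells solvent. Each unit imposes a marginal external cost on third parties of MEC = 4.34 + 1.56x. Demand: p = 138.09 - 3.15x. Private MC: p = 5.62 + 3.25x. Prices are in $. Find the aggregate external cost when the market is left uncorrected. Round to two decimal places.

Market equilibrium (private): 5.62 + 3.25x = 138.09 - 3.15x → x_m = 20.6984.
Total external cost = ∫₀^{x_m} (4.34 + 1.56x) dx = 4.34×20.6984 + ½×1.56×20.6984² = 424.0016.

$424.00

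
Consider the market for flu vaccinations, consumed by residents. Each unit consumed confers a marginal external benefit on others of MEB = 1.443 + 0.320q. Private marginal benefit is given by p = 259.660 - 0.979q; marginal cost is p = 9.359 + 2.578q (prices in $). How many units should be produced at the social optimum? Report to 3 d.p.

q* = 77.771

Social marginal benefit = demand + MEB = 261.103 - 0.659q.
Set SMB = MC: 261.103 - 0.659q = 9.359 + 2.578q → q* = 77.7708.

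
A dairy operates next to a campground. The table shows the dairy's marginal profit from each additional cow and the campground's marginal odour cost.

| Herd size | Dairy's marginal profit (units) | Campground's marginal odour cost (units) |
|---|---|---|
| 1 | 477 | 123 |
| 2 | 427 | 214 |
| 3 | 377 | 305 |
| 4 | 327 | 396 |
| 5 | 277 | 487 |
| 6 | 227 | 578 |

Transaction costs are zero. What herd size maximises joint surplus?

3

Bargaining reaches the level where marginal profit last exceeds marginal odour cost.
That holds through level 3 (377 ≥ 305) but not at 4 (327 < 396).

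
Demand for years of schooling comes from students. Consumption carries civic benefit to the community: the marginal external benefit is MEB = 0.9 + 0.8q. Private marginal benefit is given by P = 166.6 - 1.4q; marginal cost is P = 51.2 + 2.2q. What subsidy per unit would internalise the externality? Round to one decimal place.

subsidy = 34.1 per unit

Social marginal benefit = demand + MEB = 167.5 - 0.6q.
Set SMB = MC: 167.5 - 0.6q = 51.2 + 2.2q → q* = 41.5357.
The Pigouvian subsidy equals MEB at q*: 0.9 + 0.8×41.5357 = 34.1286.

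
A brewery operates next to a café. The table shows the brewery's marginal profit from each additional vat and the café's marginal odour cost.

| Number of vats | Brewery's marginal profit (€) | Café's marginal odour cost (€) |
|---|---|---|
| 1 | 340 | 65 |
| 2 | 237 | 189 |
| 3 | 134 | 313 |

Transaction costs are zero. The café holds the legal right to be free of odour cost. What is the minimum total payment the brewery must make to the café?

€254

Efficient level: marginal profit ≥ marginal odour cost through level 2, so k* = 2.
With the café holding the right, the brewery must at least compensate total damage at k*: 65 + 189 = 254.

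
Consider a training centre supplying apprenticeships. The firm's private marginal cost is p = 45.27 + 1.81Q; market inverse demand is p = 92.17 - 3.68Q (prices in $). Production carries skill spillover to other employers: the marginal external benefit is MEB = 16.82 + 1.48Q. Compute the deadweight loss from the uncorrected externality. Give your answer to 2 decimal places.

Market equilibrium (private): 45.27 + 1.81Q = 92.17 - 3.68Q → Q_m = 8.5428.
Social marginal cost = private MC − MEB = 28.45 + 0.33Q.
Set SMC = demand: 28.45 + 0.33Q = 92.17 - 3.68Q → Q* = 15.8903.
Between Q* and Q_m the wedge demand − SMC runs linearly from 0 to MEB(Q_m), so the loss is a triangle.
DWL = ½ × 7.3475 × 29.4634 = 108.2412.

DWL = $108.24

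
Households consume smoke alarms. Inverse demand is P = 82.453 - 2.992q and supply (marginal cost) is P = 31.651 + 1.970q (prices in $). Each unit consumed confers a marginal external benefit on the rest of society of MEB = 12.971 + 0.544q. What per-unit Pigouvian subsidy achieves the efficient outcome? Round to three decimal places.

subsidy = $20.824 per unit

Social marginal benefit = demand + MEB = 95.424 - 2.448q.
Set SMB = MC: 95.424 - 2.448q = 31.651 + 1.970q → q* = 14.4348.
The Pigouvian subsidy equals MEB at q*: 12.971 + 0.544×14.4348 = 20.8235.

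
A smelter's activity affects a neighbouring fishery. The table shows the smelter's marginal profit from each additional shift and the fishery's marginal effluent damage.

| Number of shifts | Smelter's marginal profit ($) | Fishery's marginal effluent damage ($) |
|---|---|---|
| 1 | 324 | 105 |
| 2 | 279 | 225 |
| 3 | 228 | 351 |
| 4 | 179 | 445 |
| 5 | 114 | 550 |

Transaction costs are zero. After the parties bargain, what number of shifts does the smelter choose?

2

Bargaining reaches the level where marginal profit last exceeds marginal effluent damage.
That holds through level 2 (279 ≥ 225) but not at 3 (228 < 351).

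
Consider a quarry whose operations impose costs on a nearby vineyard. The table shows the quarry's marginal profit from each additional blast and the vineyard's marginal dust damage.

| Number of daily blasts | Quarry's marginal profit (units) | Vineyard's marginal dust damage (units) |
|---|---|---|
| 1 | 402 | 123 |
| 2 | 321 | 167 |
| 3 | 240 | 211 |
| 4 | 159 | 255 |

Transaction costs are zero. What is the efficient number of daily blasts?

3

Bargaining reaches the level where marginal profit last exceeds marginal dust damage.
That holds through level 3 (240 ≥ 211) but not at 4 (159 < 255).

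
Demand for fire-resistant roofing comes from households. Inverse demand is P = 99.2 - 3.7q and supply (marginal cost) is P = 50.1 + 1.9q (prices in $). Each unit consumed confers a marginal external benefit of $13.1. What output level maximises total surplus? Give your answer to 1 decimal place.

Social marginal benefit = demand + MEB = 112.3 - 3.7q.
Set SMB = MC: 112.3 - 3.7q = 50.1 + 1.9q → q* = 11.1071.

q* = 11.1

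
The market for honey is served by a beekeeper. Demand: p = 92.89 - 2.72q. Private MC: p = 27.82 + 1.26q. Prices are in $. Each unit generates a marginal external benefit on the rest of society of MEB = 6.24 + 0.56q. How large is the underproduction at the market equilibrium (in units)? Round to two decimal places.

Market equilibrium (private): 27.82 + 1.26q = 92.89 - 2.72q → q_m = 16.3492.
Social marginal cost = private MC − MEB = 21.58 + 0.70q.
Set SMC = demand: 21.58 + 0.70q = 92.89 - 2.72q → q* = 20.8509.
Gap = |16.3492 − 20.8509| = 4.5017.

4.50 units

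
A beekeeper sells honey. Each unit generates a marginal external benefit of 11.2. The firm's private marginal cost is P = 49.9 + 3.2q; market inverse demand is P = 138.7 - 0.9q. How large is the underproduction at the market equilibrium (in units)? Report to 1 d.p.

2.7 units

Market equilibrium (private): 49.9 + 3.2q = 138.7 - 0.9q → q_m = 21.6585.
Social marginal cost = private MC − MEB = 38.7 + 3.2q.
Set SMC = demand: 38.7 + 3.2q = 138.7 - 0.9q → q* = 24.3902.
Gap = |21.6585 − 24.3902| = 2.7317.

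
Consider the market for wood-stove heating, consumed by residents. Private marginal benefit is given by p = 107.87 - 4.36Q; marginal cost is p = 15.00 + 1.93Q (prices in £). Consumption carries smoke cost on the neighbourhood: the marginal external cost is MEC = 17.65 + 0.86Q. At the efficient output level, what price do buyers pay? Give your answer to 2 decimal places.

P = £62.00

Social marginal benefit = demand − MEC = 90.22 - 5.22Q.
Set SMB = MC: 90.22 - 5.22Q = 15.00 + 1.93Q → Q* = 10.5203.
Consumer price on the demand curve at Q*: 107.87 − 4.36×10.5203 = 62.0015.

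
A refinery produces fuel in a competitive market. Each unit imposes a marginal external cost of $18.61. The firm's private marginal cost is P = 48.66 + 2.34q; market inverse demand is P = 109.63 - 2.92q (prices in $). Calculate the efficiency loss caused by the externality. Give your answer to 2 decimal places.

DWL = $32.92

Market equilibrium (private): 48.66 + 2.34q = 109.63 - 2.92q → q_m = 11.5913.
Social marginal cost = private MC + MEC = 67.27 + 2.34q.
Set SMC = demand: 67.27 + 2.34q = 109.63 - 2.92q → q* = 8.0532.
The loss is the area between SMC and demand from q* to q_m; with linear curves that's a triangle of height MEC(q_m).
DWL = ½ × 3.5381 × 18.6100 = 32.9220.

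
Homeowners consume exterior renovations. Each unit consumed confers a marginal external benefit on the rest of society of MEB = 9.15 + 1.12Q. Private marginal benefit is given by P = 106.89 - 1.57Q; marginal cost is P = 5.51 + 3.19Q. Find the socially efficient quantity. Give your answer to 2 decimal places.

Social marginal benefit = demand + MEB = 116.04 - 0.45Q.
Set SMB = MC: 116.04 - 0.45Q = 5.51 + 3.19Q → Q* = 30.3654.

Q* = 30.37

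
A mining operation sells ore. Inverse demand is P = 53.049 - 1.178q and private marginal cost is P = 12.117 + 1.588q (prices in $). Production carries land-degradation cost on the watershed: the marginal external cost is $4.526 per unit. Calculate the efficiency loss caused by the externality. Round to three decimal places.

DWL = $3.703

Market equilibrium (private): 12.117 + 1.588q = 53.049 - 1.178q → q_m = 14.7983.
Social marginal cost = private MC + MEC = 16.643 + 1.588q.
Set SMC = demand: 16.643 + 1.588q = 53.049 - 1.178q → q* = 13.1620.
The welfare-loss triangle has base |q_m − q*| and height MEC(q_m) (the vertical gap between SMC and demand is zero at q* and MEC at q_m).
DWL = ½ × 1.6363 × 4.5260 = 3.7029.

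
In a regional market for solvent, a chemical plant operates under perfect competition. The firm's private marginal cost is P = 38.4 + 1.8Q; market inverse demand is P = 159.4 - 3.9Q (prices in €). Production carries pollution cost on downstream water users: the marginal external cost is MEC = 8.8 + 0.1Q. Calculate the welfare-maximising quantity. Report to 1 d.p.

Q* = 19.3

Social marginal cost = private MC + MEC = 47.2 + 1.9Q.
Set SMC = demand: 47.2 + 1.9Q = 159.4 - 3.9Q → Q* = 19.3448.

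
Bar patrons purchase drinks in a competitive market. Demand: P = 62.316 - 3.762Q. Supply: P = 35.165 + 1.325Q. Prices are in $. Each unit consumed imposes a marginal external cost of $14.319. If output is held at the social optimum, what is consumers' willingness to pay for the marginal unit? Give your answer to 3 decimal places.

P = $52.826

Social marginal benefit = demand − MEC = 47.997 - 3.762Q.
Set SMB = MC: 47.997 - 3.762Q = 35.165 + 1.325Q → Q* = 2.5225.
Consumer price on the demand curve at Q*: 62.316 − 3.762×2.5225 = 52.8264.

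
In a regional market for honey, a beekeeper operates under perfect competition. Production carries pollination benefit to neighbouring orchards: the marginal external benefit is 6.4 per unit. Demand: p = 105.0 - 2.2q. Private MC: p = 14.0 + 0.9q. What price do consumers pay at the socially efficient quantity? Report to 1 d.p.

Social marginal cost = private MC − MEB = 7.6 + 0.9q.
Set SMC = demand: 7.6 + 0.9q = 105.0 - 2.2q → q* = 31.4194.
Consumer price on the demand curve at q*: 105.0 − 2.2×31.4194 = 35.8773.

P = 35.9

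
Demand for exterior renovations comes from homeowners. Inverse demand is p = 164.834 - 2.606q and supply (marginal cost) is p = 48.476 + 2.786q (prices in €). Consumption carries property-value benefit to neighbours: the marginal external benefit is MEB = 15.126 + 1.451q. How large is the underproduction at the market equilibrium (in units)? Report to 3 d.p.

11.783 units

Market equilibrium (private): 48.476 + 2.786q = 164.834 - 2.606q → q_m = 21.5797.
Social marginal benefit = demand + MEB = 179.960 - 1.155q.
Set SMB = MC: 179.960 - 1.155q = 48.476 + 2.786q → q* = 33.3631.
Gap = |21.5797 − 33.3631| = 11.7834.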